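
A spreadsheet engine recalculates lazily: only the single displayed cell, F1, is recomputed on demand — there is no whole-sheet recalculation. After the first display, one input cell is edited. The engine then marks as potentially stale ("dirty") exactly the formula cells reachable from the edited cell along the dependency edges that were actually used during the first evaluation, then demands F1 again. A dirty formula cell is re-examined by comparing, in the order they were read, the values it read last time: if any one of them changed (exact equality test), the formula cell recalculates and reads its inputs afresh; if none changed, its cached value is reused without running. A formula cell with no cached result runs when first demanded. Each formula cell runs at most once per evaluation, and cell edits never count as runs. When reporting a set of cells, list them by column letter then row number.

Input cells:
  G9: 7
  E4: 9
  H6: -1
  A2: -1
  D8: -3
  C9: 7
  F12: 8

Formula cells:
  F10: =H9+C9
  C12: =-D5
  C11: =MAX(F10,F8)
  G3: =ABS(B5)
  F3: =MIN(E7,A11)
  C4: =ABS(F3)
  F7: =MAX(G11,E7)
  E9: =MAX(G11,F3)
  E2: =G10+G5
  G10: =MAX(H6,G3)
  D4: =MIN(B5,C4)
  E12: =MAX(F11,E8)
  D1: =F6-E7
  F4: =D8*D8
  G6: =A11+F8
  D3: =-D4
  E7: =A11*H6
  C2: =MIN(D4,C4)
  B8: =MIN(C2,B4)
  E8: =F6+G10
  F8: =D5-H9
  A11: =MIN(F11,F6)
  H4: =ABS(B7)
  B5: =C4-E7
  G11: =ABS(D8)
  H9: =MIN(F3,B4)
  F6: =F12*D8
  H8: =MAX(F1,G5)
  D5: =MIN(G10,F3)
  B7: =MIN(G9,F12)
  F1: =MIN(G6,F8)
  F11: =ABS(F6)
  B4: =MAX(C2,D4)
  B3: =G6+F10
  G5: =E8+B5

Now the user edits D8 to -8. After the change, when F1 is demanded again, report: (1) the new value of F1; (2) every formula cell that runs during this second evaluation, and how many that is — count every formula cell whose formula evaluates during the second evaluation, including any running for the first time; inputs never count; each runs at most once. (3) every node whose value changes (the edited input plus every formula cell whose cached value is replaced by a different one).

First evaluation (everything demanded from the output):
  F6 = 8 * -3 = -24
  F11 = ABS(-24) = 24
  A11 = MIN(24, -24) = -24
  E7 = -24 * -1 = 24
  F3 = MIN(24, -24) = -24
  C4 = ABS(-24) = 24
  B5 = 24 - 24 = 0
  D4 = MIN(0, 24) = 0
  C2 = MIN(0, 24) = 0
  B4 = MAX(0, 0) = 0
  G3 = ABS(0) = 0
  G10 = MAX(-1, 0) = 0
  D5 = MIN(0, -24) = -24
  H9 = MIN(-24, 0) = -24
  F8 = -24 - -24 = 0
  G6 = -24 + 0 = -24
  F1 = MIN(-24, 0) = -24

Propagation after the edit:
  F6: runs — D8 -3->-8; result -64.
  F11: runs — F6 -24->-64; result 64.
  A11: runs — F11 24->64; F6 -24->-64; result -64.
  E7: runs — A11 -24->-64; result 64.
  F3: runs — E7 24->64; A11 -24->-64; result -64.
  C4: runs — F3 -24->-64; result 64.
  B5: runs — C4 24->64; E7 24->64; result 0 (same value as before).
  D4: runs — C4 24->64; result 0 (same value as before).
  C2: runs — C4 24->64; result 0 (same value as before).
  B4: checked — values it read are unchanged (C2 unchanged, D4 unchanged); reused cached 0 without running.
  G3: checked — values it read are unchanged (B5 unchanged); reused cached 0 without running.
  G10: checked — values it read are unchanged (H6 unchanged, G3 unchanged); reused cached 0 without running.
  D5: runs — F3 -24->-64; result -64.
  H9: runs — F3 -24->-64; result -64.
  F8: runs — D5 -24->-64; H9 -24->-64; result 0 (same value as before).
  G6: runs — A11 -24->-64; result -64.
  F1: runs — G6 -24->-64; result -64.

Key observation: the cutoff stops propagation at G3 — its inputs' values are unchanged, so it reuses its cache.

New value of F1: -64.
Formula cells that run: A11, B5, C2, C4, D4, D5, E7, F1, F3, F6, F8, F11, G6, H9 — 14 in total.
Values that change: A11, C4, D5, D8, E7, F1, F3, F6, F11, G6, H9.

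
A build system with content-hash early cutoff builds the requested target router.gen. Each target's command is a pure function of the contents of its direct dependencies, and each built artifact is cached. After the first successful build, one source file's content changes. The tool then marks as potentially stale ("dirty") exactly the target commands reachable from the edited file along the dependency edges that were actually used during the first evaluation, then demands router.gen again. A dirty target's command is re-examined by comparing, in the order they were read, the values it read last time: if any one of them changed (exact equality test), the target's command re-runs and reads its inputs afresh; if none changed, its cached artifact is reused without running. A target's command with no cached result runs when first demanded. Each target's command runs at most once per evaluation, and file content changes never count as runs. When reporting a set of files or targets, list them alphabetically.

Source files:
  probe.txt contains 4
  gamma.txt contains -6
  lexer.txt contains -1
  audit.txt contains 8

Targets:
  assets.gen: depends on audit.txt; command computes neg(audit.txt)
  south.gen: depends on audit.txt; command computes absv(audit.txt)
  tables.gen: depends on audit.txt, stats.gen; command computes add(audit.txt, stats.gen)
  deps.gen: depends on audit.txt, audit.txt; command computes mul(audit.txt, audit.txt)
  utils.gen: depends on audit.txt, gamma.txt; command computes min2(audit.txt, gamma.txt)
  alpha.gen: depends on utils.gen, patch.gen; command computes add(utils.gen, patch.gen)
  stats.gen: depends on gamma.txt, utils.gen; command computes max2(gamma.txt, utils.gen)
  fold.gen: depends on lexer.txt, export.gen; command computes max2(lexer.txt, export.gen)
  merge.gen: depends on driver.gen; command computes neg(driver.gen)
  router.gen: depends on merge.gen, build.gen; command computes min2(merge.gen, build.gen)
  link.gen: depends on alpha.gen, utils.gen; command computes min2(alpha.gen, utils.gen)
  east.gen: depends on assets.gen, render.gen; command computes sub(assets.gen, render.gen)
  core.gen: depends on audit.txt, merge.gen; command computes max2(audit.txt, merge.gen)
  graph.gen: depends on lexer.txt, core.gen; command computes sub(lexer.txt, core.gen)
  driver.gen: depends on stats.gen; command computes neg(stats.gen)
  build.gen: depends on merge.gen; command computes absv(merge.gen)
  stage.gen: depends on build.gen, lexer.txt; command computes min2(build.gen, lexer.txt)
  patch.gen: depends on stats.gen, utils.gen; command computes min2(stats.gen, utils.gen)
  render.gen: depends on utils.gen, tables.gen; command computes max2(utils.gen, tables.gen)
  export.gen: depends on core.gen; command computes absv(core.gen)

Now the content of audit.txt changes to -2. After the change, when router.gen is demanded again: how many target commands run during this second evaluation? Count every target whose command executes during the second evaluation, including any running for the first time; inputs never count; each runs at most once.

Target commands that run: utils.gen — 1 in total.
Key observation: the change is absorbed at utils.gen — it re-runs but produces the same value, and the output's value is unchanged.

First evaluation (everything demanded from the output):
  utils.gen = min2(8, -6) = -6
  stats.gen = max2(-6, -6) = -6
  driver.gen = neg(-6) = 6
  merge.gen = neg(6) = -6
  build.gen = absv(-6) = 6
  router.gen = min2(-6, 6) = -6

Propagation after the edit:
  utils.gen: runs — audit.txt 8->-2; result -6 (same value as before).
  stats.gen: checked — values it read are unchanged (gamma.txt unchanged, utils.gen unchanged); reused cached -6 without running.
  driver.gen: checked — values it read are unchanged (stats.gen unchanged); reused cached 6 without running.
  merge.gen: checked — values it read are unchanged (driver.gen unchanged); reused cached -6 without running.
  build.gen: checked — values it read are unchanged (merge.gen unchanged); reused cached 6 without running.
  router.gen: checked — values it read are unchanged (merge.gen unchanged, build.gen unchanged); reused cached -6 without running.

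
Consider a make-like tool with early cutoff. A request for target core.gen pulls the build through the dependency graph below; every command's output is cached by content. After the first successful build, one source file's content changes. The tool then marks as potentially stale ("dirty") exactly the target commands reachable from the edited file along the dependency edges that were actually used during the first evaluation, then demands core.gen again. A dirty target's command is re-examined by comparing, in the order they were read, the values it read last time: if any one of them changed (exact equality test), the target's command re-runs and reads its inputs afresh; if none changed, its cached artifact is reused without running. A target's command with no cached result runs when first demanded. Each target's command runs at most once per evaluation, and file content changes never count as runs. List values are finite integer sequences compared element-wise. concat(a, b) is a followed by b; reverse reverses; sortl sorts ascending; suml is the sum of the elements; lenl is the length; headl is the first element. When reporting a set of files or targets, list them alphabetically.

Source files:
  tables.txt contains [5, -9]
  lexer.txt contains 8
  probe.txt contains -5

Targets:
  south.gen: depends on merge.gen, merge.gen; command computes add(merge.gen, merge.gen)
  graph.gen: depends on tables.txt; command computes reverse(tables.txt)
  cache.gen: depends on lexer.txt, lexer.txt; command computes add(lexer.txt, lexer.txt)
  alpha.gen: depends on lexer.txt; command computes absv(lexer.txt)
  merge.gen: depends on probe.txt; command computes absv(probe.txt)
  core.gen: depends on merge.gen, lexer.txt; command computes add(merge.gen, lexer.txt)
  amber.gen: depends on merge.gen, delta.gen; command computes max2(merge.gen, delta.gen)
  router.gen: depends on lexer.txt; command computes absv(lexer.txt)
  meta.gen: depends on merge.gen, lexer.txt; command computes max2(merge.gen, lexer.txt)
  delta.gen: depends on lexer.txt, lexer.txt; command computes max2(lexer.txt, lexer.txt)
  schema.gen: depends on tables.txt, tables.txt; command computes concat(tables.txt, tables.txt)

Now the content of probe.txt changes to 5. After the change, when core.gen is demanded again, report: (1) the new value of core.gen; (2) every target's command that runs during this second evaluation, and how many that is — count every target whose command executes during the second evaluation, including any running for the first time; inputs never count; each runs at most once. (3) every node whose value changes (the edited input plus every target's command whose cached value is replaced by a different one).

First demand of the output computes:
  merge.gen = absv(-5) = 5
  core.gen = add(5, 8) = 13

After the edit, cleaning proceeds:
  merge.gen: a read changed (probe.txt -5->5) — executes, giving 5 — identical to its old value.
  core.gen: dirty, but its reads are unchanged (merge.gen unchanged, lexer.txt unchanged); cached 13 stands.

Note the absorption at merge.gen: it re-runs yet its value is the same, leaving the output's value untouched.

Demanding core.gen again yields 13.
1 target commands run: merge.gen.
The nodes whose values change: probe.txt.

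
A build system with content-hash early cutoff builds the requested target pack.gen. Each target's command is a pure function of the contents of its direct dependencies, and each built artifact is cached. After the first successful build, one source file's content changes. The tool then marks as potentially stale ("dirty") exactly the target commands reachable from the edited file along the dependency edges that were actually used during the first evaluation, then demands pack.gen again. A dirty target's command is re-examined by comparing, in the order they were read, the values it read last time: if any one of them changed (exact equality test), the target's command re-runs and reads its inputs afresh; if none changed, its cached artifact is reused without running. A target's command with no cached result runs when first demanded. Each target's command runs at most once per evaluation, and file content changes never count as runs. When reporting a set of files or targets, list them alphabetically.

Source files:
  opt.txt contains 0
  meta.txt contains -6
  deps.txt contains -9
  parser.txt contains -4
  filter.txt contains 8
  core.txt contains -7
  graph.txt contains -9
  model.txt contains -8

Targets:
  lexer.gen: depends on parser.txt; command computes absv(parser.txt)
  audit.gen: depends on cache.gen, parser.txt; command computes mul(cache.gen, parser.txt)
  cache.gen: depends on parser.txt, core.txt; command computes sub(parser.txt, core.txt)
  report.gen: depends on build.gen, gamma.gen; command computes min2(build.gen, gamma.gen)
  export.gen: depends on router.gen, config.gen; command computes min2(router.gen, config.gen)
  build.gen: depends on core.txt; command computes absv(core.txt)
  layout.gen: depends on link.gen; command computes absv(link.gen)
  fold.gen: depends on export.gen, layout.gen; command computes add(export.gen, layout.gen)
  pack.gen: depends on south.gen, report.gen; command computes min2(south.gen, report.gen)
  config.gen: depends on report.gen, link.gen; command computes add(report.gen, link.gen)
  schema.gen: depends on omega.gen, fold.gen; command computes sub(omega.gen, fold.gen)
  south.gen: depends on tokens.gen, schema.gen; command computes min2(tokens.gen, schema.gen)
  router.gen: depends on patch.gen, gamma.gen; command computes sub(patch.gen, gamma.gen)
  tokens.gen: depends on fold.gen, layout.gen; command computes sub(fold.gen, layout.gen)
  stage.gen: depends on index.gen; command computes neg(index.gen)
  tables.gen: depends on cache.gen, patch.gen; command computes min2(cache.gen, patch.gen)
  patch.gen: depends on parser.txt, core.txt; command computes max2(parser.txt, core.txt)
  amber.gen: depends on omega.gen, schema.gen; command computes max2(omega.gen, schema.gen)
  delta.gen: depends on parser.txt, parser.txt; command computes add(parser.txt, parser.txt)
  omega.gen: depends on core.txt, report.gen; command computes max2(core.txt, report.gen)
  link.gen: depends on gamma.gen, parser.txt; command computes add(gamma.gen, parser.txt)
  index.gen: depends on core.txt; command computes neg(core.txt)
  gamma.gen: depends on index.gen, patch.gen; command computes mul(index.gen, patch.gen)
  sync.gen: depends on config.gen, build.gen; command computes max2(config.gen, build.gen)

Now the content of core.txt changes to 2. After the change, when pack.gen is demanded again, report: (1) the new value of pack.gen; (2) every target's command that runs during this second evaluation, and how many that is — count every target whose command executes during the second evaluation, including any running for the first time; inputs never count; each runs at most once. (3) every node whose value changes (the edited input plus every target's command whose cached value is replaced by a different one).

First evaluation (everything demanded from the output):
  build.gen = absv(-7) = 7
  index.gen = neg(-7) = 7
  patch.gen = max2(-4, -7) = -4
  gamma.gen = mul(7, -4) = -28
  link.gen = add(-28, -4) = -32
  layout.gen = absv(-32) = 32
  report.gen = min2(7, -28) = -28
  config.gen = add(-28, -32) = -60
  omega.gen = max2(-7, -28) = -7
  router.gen = sub(-4, -28) = 24
  export.gen = min2(24, -60) = -60
  fold.gen = add(-60, 32) = -28
  schema.gen = sub(-7, -28) = 21
  tokens.gen = sub(-28, 32) = -60
  south.gen = min2(-60, 21) = -60
  pack.gen = min2(-60, -28) = -60

Propagation after the edit:
  build.gen: runs — core.txt -7->2; result 2.
  index.gen: runs — core.txt -7->2; result -2.
  patch.gen: runs — core.txt -7->2; result 2.
  gamma.gen: runs — index.gen 7->-2; patch.gen -4->2; result -4.
  link.gen: runs — gamma.gen -28->-4; result -8.
  layout.gen: runs — link.gen -32->-8; result 8.
  report.gen: runs — build.gen 7->2; gamma.gen -28->-4; result -4.
  config.gen: runs — report.gen -28->-4; link.gen -32->-8; result -12.
  omega.gen: runs — core.txt -7->2; report.gen -28->-4; result 2.
  router.gen: runs — patch.gen -4->2; gamma.gen -28->-4; result 6.
  export.gen: runs — router.gen 24->6; config.gen -60->-12; result -12.
  fold.gen: runs — export.gen -60->-12; layout.gen 32->8; result -4.
  schema.gen: runs — omega.gen -7->2; fold.gen -28->-4; result 6.
  tokens.gen: runs — fold.gen -28->-4; layout.gen 32->8; result -12.
  south.gen: runs — tokens.gen -60->-12; schema.gen 21->6; result -12.
  pack.gen: runs — south.gen -60->-12; report.gen -28->-4; result -12.

New value of pack.gen: -12.
Target commands that run: build.gen, config.gen, export.gen, fold.gen, gamma.gen, index.gen, layout.gen, link.gen, omega.gen, pack.gen, patch.gen, report.gen, router.gen, schema.gen, south.gen, tokens.gen — 16 in total.
Values that change: build.gen, config.gen, core.txt, export.gen, fold.gen, gamma.gen, index.gen, layout.gen, link.gen, omega.gen, pack.gen, patch.gen, report.gen, router.gen, schema.gen, south.gen, tokens.gen.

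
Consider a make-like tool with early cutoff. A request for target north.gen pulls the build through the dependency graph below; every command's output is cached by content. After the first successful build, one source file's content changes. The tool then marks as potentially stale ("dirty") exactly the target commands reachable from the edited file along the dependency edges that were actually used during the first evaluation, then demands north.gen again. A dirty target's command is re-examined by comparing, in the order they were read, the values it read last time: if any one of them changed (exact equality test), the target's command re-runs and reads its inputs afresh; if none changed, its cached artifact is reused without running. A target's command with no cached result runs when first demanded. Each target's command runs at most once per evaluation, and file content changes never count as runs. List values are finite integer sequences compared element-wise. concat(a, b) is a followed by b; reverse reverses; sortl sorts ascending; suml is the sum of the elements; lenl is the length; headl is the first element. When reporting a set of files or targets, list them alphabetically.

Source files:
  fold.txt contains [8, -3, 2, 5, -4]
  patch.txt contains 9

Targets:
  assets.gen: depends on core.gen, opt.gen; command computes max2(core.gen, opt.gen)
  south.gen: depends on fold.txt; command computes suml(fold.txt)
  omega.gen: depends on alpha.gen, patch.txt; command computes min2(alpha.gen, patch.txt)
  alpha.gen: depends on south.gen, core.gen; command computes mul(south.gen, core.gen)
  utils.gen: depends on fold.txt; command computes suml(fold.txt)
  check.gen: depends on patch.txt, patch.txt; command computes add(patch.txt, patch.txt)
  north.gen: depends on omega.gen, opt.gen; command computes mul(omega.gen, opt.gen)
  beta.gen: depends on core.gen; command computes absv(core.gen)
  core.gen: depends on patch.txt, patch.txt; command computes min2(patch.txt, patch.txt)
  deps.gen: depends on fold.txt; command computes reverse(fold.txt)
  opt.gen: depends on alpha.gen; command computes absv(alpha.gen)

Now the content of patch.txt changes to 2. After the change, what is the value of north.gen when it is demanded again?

Demanding north.gen again yields 32.

First demand of the output computes:
  core.gen = min2(9, 9) = 9
  south.gen = suml([8, -3, 2, 5, -4]) = 8
  alpha.gen = mul(8, 9) = 72
  omega.gen = min2(72, 9) = 9
  opt.gen = absv(72) = 72
  north.gen = mul(9, 72) = 648

After the edit, cleaning proceeds:
  core.gen: a read changed (patch.txt 9->2; patch.txt 9->2) — executes, giving 2.
  alpha.gen: a read changed (core.gen 9->2) — executes, giving 16.
  omega.gen: a read changed (alpha.gen 72->16; patch.txt 9->2) — executes, giving 2.
  opt.gen: a read changed (alpha.gen 72->16) — executes, giving 16.
  north.gen: a read changed (omega.gen 9->2; opt.gen 72->16) — executes, giving 32.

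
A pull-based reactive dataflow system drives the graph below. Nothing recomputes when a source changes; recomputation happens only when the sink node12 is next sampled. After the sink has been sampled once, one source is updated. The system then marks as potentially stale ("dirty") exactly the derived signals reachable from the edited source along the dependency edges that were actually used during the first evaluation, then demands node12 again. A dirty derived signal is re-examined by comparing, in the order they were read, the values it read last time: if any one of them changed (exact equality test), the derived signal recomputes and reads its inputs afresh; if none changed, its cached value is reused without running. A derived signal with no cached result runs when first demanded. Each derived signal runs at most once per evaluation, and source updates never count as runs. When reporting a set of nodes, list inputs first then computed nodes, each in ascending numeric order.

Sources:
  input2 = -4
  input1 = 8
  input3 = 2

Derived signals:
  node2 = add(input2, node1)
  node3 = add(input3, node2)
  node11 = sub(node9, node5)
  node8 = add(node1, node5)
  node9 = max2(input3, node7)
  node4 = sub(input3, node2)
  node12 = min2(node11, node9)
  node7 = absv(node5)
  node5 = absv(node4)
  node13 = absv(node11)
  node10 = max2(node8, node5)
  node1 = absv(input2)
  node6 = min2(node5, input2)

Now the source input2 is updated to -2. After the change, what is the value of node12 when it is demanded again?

New value of node12: 0.
Key observation: the change is absorbed at node2 — it re-runs but produces the same value, and the output's value is unchanged.

First evaluation (everything demanded from the output):
  node1 = absv(-4) = 4
  node2 = add(-4, 4) = 0
  node4 = sub(2, 0) = 2
  node5 = absv(2) = 2
  node7 = absv(2) = 2
  node9 = max2(2, 2) = 2
  node11 = sub(2, 2) = 0
  node12 = min2(0, 2) = 0

Propagation after the edit:
  node1: runs — input2 -4->-2; result 2.
  node2: runs — input2 -4->-2; node1 4->2; result 0 (same value as before).
  node4: checked — values it read are unchanged (input3 unchanged, node2 unchanged); reused cached 2 without running.
  node5: checked — values it read are unchanged (node4 unchanged); reused cached 2 without running.
  node7: checked — values it read are unchanged (node5 unchanged); reused cached 2 without running.
  node9: checked — values it read are unchanged (input3 unchanged, node7 unchanged); reused cached 2 without running.
  node11: checked — values it read are unchanged (node9 unchanged, node5 unchanged); reused cached 0 without running.
  node12: checked — values it read are unchanged (node11 unchanged, node9 unchanged); reused cached 0 without running.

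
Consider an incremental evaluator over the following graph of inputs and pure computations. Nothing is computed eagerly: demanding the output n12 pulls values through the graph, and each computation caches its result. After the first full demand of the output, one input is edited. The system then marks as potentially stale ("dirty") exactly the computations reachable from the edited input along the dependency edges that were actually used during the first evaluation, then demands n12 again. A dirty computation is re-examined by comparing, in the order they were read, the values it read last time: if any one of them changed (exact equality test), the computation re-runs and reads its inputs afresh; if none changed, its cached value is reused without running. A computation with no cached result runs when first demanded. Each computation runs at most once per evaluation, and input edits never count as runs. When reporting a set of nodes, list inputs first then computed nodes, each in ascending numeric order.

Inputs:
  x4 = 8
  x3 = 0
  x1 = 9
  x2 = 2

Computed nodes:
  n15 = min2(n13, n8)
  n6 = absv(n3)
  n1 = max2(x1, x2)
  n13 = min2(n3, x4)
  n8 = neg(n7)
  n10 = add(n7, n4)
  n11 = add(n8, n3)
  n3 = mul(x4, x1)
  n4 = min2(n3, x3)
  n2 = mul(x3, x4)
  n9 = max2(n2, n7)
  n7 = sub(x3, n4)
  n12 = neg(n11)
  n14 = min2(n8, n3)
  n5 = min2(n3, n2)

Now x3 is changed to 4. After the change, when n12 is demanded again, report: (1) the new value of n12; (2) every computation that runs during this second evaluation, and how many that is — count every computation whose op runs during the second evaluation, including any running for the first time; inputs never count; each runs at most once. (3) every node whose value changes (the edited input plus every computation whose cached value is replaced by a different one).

n12 now evaluates to -72.
Run set: n4, n7 (2 run).
Changed values: x3, n4.
The important point: n7 recomputes to an identical value, and the output ends up unchanged.

Initial pass — values computed on the first demand:
  n3 = mul(8, 9) = 72
  n4 = min2(72, 0) = 0
  n7 = sub(0, 0) = 0
  n8 = neg(0) = 0
  n11 = add(0, 72) = 72
  n12 = neg(72) = -72

Second demand — change propagation:
  n4: re-runs because x3 0->4; new result 4.
  n7: re-runs because x3 0->4; n4 0->4; new result 0 (unchanged).
  n8: re-examined; everything it read last time is the same (n7 unchanged) — cache 0 kept, no run.
  n11: re-examined; everything it read last time is the same (n8 unchanged, n3 unchanged) — cache 72 kept, no run.
  n12: re-examined; everything it read last time is the same (n11 unchanged) — cache -72 kept, no run.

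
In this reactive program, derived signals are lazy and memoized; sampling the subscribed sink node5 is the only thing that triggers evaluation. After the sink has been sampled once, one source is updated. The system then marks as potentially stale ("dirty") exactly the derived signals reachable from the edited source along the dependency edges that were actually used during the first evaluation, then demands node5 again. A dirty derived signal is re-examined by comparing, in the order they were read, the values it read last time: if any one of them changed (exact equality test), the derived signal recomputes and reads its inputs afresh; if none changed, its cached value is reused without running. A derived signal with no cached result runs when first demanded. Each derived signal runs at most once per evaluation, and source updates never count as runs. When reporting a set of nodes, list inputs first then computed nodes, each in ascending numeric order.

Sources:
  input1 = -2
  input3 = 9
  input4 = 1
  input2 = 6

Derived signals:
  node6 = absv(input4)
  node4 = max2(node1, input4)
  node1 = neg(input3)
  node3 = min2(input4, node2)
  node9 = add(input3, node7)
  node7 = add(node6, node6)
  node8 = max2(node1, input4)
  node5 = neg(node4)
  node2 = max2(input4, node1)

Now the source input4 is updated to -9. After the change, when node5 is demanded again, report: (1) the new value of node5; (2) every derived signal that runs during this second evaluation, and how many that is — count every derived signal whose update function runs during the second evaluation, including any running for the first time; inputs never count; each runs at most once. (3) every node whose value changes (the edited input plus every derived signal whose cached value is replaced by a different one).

Demanding node5 again yields 9.
2 derived signals run: node4, node5.
The nodes whose values change: input4, node4, node5.

First demand of the output computes:
  node1 = neg(9) = -9
  node4 = max2(-9, 1) = 1
  node5 = neg(1) = -1

After the edit, cleaning proceeds:
  node4: a read changed (input4 1->-9) — executes, giving -9.
  node5: a read changed (node4 1->-9) — executes, giving 9.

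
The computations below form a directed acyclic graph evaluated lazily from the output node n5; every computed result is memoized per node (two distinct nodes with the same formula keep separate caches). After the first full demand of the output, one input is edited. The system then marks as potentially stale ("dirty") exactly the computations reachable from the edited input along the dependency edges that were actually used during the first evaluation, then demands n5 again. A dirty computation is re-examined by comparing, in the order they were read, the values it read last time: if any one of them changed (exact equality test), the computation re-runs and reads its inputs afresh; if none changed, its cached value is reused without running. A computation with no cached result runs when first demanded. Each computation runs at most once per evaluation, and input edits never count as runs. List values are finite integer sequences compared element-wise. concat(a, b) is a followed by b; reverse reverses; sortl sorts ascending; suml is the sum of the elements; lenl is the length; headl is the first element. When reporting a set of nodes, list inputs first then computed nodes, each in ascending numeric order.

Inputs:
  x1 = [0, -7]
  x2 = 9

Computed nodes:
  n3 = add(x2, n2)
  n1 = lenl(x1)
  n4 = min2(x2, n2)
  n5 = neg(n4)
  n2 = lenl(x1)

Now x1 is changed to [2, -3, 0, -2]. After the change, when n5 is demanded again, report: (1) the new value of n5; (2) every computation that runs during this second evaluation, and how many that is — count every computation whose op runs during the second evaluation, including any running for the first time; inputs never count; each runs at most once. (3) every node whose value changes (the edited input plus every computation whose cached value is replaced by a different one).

First demand of the output computes:
  n2 = lenl([0, -7]) = 2
  n4 = min2(9, 2) = 2
  n5 = neg(2) = -2

After the edit, cleaning proceeds:
  n2: a read changed (x1 [0, -7]->[2, -3, 0, -2]) — executes, giving 4.
  n4: a read changed (n2 2->4) — executes, giving 4.
  n5: a read changed (n4 2->4) — executes, giving -4.

Demanding n5 again yields -4.
3 computations run: n2, n4, n5.
The nodes whose values change: x1, n2, n4, n5.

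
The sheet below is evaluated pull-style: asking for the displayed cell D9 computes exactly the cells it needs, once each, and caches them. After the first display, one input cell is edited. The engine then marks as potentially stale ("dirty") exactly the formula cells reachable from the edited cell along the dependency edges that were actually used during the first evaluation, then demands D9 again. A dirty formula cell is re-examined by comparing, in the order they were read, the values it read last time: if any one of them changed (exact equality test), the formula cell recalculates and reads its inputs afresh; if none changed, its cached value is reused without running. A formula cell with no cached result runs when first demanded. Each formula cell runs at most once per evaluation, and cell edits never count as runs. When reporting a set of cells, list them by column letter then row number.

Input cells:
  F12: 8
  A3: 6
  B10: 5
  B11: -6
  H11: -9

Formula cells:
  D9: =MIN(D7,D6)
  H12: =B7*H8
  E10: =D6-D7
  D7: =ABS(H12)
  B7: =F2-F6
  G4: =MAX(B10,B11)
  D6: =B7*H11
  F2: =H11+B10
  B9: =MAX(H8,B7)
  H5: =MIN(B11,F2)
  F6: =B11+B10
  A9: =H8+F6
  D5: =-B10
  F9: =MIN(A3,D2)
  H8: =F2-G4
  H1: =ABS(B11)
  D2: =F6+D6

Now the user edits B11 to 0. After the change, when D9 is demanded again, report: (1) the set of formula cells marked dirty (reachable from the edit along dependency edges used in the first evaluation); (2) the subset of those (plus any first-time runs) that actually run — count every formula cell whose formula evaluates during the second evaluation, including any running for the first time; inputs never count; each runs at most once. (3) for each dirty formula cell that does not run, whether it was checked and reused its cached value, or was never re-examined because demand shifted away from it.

The edit dirties: B7, D6, D7, D9, F6, G4, H8, H12.
7 formula cells run: B7, D6, D7, D9, F6, G4, H12.
Cache hits after checking: H8.
Note where the cutoff bites: H8 is checked, finds nothing changed, and keeps its cache.

First demand of the output computes:
  F2 = -9 + 5 = -4
  F6 = -6 + 5 = -1
  B7 = -4 - -1 = -3
  D6 = -3 * -9 = 27
  G4 = MAX(5, -6) = 5
  H8 = -4 - 5 = -9
  H12 = -3 * -9 = 27
  D7 = ABS(27) = 27
  D9 = MIN(27, 27) = 27

After the edit, cleaning proceeds:
  F6: a read changed (B11 -6->0) — executes, giving 5.
  B7: a read changed (F6 -1->5) — executes, giving -9.
  D6: a read changed (B7 -3->-9) — executes, giving 81.
  G4: a read changed (B11 -6->0) — executes, giving 5 — identical to its old value.
  H8: dirty, but its reads are unchanged (F2 unchanged, G4 unchanged); cached -9 stands.
  H12: a read changed (B7 -3->-9) — executes, giving 81.
  D7: a read changed (H12 27->81) — executes, giving 81.
  D9: a read changed (D7 27->81; D6 27->81) — executes, giving 81.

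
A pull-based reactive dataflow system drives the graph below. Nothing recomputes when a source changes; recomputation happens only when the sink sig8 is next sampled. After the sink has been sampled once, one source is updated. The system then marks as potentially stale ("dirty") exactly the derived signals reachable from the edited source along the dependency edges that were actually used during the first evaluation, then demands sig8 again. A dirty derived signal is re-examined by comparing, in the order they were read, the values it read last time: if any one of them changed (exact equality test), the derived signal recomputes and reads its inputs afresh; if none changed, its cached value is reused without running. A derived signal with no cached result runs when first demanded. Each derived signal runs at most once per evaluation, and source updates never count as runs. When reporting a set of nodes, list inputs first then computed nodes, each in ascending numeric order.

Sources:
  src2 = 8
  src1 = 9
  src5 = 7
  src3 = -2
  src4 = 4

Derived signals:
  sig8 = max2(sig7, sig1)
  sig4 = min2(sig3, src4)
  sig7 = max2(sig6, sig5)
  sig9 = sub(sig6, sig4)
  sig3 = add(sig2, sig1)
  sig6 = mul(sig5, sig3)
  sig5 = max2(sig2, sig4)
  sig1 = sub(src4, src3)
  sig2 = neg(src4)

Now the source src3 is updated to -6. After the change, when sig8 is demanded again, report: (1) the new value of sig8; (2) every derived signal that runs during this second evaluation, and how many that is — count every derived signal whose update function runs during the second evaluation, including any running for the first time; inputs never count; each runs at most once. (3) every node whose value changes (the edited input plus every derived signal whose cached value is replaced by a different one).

New value of sig8: 24.
Derived signals that run: sig1, sig3, sig4, sig5, sig6, sig7, sig8 — 7 in total.
Values that change: src3, sig1, sig3, sig4, sig5, sig6, sig7, sig8.

First evaluation (everything demanded from the output):
  sig1 = sub(4, -2) = 6
  sig2 = neg(4) = -4
  sig3 = add(-4, 6) = 2
  sig4 = min2(2, 4) = 2
  sig5 = max2(-4, 2) = 2
  sig6 = mul(2, 2) = 4
  sig7 = max2(4, 2) = 4
  sig8 = max2(4, 6) = 6

Propagation after the edit:
  sig1: runs — src3 -2->-6; result 10.
  sig3: runs — sig1 6->10; result 6.
  sig4: runs — sig3 2->6; result 4.
  sig5: runs — sig4 2->4; result 4.
  sig6: runs — sig5 2->4; sig3 2->6; result 24.
  sig7: runs — sig6 4->24; sig5 2->4; result 24.
  sig8: runs — sig7 4->24; sig1 6->10; result 24.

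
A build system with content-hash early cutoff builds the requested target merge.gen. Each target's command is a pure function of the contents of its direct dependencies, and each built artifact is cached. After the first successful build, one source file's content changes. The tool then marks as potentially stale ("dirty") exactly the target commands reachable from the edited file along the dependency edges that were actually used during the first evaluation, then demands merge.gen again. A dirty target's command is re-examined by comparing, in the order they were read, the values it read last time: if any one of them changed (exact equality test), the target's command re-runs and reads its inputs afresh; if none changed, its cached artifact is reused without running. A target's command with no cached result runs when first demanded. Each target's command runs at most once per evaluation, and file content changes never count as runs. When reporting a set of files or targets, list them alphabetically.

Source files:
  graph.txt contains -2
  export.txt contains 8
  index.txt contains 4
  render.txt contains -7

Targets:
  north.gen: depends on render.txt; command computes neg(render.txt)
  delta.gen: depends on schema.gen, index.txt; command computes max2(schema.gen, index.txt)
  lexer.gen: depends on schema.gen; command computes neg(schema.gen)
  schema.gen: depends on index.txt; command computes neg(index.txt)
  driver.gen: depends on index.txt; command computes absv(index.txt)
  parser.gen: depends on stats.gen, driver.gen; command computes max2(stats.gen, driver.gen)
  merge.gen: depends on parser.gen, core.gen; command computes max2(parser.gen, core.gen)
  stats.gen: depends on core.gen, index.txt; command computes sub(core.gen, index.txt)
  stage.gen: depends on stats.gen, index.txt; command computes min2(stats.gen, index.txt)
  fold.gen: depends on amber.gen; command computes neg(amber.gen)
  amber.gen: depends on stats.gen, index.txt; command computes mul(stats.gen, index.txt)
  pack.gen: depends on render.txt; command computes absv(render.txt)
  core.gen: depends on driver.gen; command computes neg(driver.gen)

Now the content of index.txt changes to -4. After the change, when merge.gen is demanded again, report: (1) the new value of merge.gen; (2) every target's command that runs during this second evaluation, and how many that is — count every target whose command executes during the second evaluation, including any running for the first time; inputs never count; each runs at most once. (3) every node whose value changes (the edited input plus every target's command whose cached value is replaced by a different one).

New value of merge.gen: 4.
Target commands that run: driver.gen, parser.gen, stats.gen — 3 in total.
Values that change: index.txt, stats.gen.
Key observation: the cutoff stops propagation at core.gen — its inputs' values are unchanged, so it reuses its cache.

First evaluation (everything demanded from the output):
  driver.gen = absv(4) = 4
  core.gen = neg(4) = -4
  stats.gen = sub(-4, 4) = -8
  parser.gen = max2(-8, 4) = 4
  merge.gen = max2(4, -4) = 4

Propagation after the edit:
  driver.gen: runs — index.txt 4->-4; result 4 (same value as before).
  core.gen: checked — values it read are unchanged (driver.gen unchanged); reused cached -4 without running.
  stats.gen: runs — index.txt 4->-4; result 0.
  parser.gen: runs — stats.gen -8->0; result 4 (same value as before).
  merge.gen: checked — values it read are unchanged (parser.gen unchanged, core.gen unchanged); reused cached 4 without running.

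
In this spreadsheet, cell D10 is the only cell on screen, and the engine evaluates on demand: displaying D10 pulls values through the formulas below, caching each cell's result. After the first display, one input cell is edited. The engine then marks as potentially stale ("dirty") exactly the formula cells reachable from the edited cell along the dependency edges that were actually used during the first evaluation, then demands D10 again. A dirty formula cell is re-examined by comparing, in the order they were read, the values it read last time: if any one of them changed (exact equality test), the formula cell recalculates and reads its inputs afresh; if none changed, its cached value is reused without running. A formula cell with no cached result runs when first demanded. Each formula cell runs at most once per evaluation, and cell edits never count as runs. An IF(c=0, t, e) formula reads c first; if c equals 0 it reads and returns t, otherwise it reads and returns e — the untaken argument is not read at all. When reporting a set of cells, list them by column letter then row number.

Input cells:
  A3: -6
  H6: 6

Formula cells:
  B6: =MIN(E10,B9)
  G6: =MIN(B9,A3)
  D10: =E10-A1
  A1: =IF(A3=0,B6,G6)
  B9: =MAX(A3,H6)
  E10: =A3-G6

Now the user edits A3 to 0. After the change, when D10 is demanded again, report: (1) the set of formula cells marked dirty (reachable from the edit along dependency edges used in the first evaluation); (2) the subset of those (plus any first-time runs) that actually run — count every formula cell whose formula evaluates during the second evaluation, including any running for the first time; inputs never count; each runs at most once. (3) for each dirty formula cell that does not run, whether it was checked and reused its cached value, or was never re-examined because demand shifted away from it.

Dirty set: A1, B9, D10, E10, G6.
Run set: A1, B6, B9, D10, E10, G6 (6 run).
All dirty formula cells ended up running.
The important point: the flipped condition pulls in fresh nodes; B6 runs for the first time.

Initial pass — values computed on the first demand:
  B9 = MAX(-6, 6) = 6
  G6 = MIN(6, -6) = -6
  A1 = IF(A3=0: A3=-6 -> else branch G6) = -6
  E10 = -6 - -6 = 0
  D10 = 0 - -6 = 6

Second demand — change propagation:
  B9: re-runs because A3 -6->0; new result 6 (unchanged).
  G6: re-runs because A3 -6->0; new result 0.
  E10: re-runs because A3 -6->0; G6 -6->0; new result 0 (unchanged).
  B6: newly demanded (no cache) — executes and yields 0.
  A1: re-runs because A3 -6->0; G6 -6->0; new result 0.
  D10: re-runs because A1 -6->0; new result 0.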